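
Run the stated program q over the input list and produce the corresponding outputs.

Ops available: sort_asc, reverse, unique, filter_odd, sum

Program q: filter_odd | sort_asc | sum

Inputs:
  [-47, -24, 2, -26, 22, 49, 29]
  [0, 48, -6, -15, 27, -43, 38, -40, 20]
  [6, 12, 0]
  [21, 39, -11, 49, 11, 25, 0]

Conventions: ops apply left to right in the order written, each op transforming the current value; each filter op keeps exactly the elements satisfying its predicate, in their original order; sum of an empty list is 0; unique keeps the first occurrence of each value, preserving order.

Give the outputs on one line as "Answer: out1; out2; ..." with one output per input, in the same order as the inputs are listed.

Execution, op by op:
  [-47, -24, 2, -26, 22, 49, 29] -> [-47, 49, 29] -> [-47, 29, 49] -> 31
  [0, 48, -6, -15, 27, -43, 38, -40, 20] -> [-15, 27, -43] -> [-43, -15, 27] -> -31
  [6, 12, 0] -> [] -> [] -> 0
  [21, 39, -11, 49, 11, 25, 0] -> [21, 39, -11, 49, 11, 25] -> [-11, 11, 21, 25, 39, 49] -> 134

31; -31; 0; 134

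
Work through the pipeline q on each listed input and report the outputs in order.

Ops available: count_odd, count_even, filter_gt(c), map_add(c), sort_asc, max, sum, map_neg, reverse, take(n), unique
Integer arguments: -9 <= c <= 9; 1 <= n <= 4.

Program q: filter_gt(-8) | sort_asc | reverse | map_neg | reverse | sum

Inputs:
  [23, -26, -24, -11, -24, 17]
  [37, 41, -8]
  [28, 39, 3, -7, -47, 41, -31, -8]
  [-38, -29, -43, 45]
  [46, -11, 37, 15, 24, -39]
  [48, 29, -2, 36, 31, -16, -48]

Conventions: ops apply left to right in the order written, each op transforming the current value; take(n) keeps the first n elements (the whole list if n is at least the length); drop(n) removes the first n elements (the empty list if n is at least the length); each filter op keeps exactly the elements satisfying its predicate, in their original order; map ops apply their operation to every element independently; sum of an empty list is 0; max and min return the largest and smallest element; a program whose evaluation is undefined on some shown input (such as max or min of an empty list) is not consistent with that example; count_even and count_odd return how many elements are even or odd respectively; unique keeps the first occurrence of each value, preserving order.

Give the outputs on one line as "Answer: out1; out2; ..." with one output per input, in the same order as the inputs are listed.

-40; -78; -104; -45; -122; -142

Execution, op by op:
  [23, -26, -24, -11, -24, 17] -> [23, 17] -> [17, 23] -> [23, 17] -> [-23, -17] -> [-17, -23] -> -40
  [37, 41, -8] -> [37, 41] -> [37, 41] -> [41, 37] -> [-41, -37] -> [-37, -41] -> -78
  [28, 39, 3, -7, -47, 41, -31, -8] -> [28, 39, 3, -7, 41] -> [-7, 3, 28, 39, 41] -> [41, 39, 28, 3, -7] -> [-41, -39, -28, -3, 7] -> [7, -3, -28, -39, -41] -> -104
  [-38, -29, -43, 45] -> [45] -> [45] -> [45] -> [-45] -> [-45] -> -45
  [46, -11, 37, 15, 24, -39] -> [46, 37, 15, 24] -> [15, 24, 37, 46] -> [46, 37, 24, 15] -> [-46, -37, -24, -15] -> [-15, -24, -37, -46] -> -122
  [48, 29, -2, 36, 31, -16, -48] -> [48, 29, -2, 36, 31] -> [-2, 29, 31, 36, 48] -> [48, 36, 31, 29, -2] -> [-48, -36, -31, -29, 2] -> [2, -29, -31, -36, -48] -> -142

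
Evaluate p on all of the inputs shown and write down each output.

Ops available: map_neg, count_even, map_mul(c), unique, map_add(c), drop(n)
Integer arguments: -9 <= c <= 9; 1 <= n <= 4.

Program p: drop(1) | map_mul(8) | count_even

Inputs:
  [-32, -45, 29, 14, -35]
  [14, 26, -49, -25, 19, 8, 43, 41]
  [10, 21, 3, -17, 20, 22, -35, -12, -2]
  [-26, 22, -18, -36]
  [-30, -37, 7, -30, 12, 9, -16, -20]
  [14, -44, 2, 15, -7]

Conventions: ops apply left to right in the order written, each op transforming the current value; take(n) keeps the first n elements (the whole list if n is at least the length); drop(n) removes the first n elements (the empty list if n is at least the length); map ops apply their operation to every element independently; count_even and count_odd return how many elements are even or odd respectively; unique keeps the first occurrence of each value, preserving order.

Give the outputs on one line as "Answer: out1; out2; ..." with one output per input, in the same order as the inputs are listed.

Execution, op by op:
  [-32, -45, 29, 14, -35] -> [-45, 29, 14, -35] -> [-360, 232, 112, -280] -> 4
  [14, 26, -49, -25, 19, 8, 43, 41] -> [26, -49, -25, 19, 8, 43, 41] -> [208, -392, -200, 152, 64, 344, 328] -> 7
  [10, 21, 3, -17, 20, 22, -35, -12, -2] -> [21, 3, -17, 20, 22, -35, -12, -2] -> [168, 24, -136, 160, 176, -280, -96, -16] -> 8
  [-26, 22, -18, -36] -> [22, -18, -36] -> [176, -144, -288] -> 3
  [-30, -37, 7, -30, 12, 9, -16, -20] -> [-37, 7, -30, 12, 9, -16, -20] -> [-296, 56, -240, 96, 72, -128, -160] -> 7
  [14, -44, 2, 15, -7] -> [-44, 2, 15, -7] -> [-352, 16, 120, -56] -> 4

4; 7; 8; 3; 7; 4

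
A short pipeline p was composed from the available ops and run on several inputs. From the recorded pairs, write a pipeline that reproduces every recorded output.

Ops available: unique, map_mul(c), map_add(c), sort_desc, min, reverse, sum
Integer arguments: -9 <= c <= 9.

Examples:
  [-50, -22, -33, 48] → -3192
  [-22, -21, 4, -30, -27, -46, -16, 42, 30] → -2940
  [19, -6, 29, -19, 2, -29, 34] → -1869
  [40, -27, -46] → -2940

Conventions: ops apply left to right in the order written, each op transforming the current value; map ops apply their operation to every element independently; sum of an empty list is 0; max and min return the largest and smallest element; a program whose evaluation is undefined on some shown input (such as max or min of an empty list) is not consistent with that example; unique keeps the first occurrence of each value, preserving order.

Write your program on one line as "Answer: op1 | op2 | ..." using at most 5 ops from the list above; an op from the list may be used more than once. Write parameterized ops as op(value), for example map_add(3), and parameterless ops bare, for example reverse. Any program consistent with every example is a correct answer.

map_mul(-9) | map_add(6) | sort_desc | map_mul(-7) | min

Check, running the answer program on each example:
  [-50, -22, -33, 48] -> [450, 198, 297, -432] -> [456, 204, 303, -426] -> [456, 303, 204, -426] -> [-3192, -2121, -1428, 2982] -> -3192
  [-22, -21, 4, -30, -27, -46, -16, 42, 30] -> [198, 189, -36, 270, 243, 414, 144, -378, -270] -> [204, 195, -30, 276, 249, 420, 150, -372, -264] -> [420, 276, 249, 204, 195, 150, -30, -264, -372] -> [-2940, -1932, -1743, -1428, -1365, -1050, 210, 1848, 2604] -> -2940
  [19, -6, 29, -19, 2, -29, 34] -> [-171, 54, -261, 171, -18, 261, -306] -> [-165, 60, -255, 177, -12, 267, -300] -> [267, 177, 60, -12, -165, -255, -300] -> [-1869, -1239, -420, 84, 1155, 1785, 2100] -> -1869
  [40, -27, -46] -> [-360, 243, 414] -> [-354, 249, 420] -> [420, 249, -354] -> [-2940, -1743, 2478] -> -2940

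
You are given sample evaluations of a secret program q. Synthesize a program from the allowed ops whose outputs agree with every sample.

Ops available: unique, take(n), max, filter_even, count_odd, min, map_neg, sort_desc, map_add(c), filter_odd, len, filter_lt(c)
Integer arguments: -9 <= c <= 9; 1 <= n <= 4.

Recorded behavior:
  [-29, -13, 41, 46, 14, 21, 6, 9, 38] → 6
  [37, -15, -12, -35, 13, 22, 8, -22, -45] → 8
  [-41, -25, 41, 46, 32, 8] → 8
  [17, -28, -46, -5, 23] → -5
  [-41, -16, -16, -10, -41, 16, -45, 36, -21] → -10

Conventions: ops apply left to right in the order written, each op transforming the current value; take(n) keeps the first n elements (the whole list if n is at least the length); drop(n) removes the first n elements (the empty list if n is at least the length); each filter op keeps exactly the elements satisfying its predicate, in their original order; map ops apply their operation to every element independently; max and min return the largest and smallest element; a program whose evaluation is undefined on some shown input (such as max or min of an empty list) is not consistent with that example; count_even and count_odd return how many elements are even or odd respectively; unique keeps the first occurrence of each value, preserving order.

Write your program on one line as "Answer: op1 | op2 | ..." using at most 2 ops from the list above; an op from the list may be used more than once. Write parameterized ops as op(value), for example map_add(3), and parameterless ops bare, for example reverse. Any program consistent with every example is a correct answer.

filter_lt(9) | max

Check, running the answer program on each example:
  [-29, -13, 41, 46, 14, 21, 6, 9, 38] -> [-29, -13, 6] -> 6
  [37, -15, -12, -35, 13, 22, 8, -22, -45] -> [-15, -12, -35, 8, -22, -45] -> 8
  [-41, -25, 41, 46, 32, 8] -> [-41, -25, 8] -> 8
  [17, -28, -46, -5, 23] -> [-28, -46, -5] -> -5
  [-41, -16, -16, -10, -41, 16, -45, 36, -21] -> [-41, -16, -16, -10, -41, -45, -21] -> -10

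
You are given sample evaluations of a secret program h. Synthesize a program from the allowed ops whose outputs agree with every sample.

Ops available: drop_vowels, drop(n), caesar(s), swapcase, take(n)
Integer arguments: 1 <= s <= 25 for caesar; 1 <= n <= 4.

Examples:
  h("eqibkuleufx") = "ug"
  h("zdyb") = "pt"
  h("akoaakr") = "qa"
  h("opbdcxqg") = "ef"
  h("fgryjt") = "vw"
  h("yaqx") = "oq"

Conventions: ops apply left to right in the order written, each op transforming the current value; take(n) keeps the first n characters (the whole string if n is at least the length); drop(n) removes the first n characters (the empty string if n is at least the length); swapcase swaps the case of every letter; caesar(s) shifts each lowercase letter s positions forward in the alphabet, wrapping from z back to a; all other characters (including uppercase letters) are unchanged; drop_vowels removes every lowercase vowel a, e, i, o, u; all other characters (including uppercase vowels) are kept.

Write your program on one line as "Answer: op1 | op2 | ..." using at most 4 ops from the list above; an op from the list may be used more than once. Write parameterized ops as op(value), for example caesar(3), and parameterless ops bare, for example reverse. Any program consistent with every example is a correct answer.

take(2) | caesar(22) | caesar(20)

Check, running the answer program on each example:
  "eqibkuleufx" -> "eq" -> "am" -> "ug"
  "zdyb" -> "zd" -> "vz" -> "pt"
  "akoaakr" -> "ak" -> "wg" -> "qa"
  "opbdcxqg" -> "op" -> "kl" -> "ef"
  "fgryjt" -> "fg" -> "bc" -> "vw"
  "yaqx" -> "ya" -> "uw" -> "oq"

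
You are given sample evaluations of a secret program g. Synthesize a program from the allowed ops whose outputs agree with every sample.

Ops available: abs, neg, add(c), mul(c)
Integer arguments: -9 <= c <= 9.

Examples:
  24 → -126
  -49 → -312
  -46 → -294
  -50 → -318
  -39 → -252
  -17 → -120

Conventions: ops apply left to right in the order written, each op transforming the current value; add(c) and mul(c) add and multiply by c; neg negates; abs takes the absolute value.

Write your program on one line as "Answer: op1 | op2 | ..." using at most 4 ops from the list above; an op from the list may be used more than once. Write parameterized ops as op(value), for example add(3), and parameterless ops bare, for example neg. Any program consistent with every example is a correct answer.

add(-3) | abs | mul(-6)

Check, running the answer program on each example:
  24 -> 21 -> 21 -> -126
  -49 -> -52 -> 52 -> -312
  -46 -> -49 -> 49 -> -294
  -50 -> -53 -> 53 -> -318
  -39 -> -42 -> 42 -> -252
  -17 -> -20 -> 20 -> -120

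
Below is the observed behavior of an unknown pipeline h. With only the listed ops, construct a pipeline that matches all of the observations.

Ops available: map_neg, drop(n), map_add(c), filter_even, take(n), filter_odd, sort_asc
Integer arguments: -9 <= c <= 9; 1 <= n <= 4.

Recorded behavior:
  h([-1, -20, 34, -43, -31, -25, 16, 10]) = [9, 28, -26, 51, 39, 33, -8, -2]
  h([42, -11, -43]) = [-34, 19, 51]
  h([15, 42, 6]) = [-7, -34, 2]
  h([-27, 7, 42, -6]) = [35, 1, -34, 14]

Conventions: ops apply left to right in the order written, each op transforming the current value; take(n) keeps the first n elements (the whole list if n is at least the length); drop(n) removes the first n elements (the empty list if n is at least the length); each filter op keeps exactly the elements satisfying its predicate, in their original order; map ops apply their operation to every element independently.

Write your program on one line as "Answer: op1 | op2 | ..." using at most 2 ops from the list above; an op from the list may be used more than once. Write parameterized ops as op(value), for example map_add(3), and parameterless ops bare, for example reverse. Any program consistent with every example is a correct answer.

map_neg | map_add(8)

Check, running the answer program on each example:
  [-1, -20, 34, -43, -31, -25, 16, 10] -> [1, 20, -34, 43, 31, 25, -16, -10] -> [9, 28, -26, 51, 39, 33, -8, -2]
  [42, -11, -43] -> [-42, 11, 43] -> [-34, 19, 51]
  [15, 42, 6] -> [-15, -42, -6] -> [-7, -34, 2]
  [-27, 7, 42, -6] -> [27, -7, -42, 6] -> [35, 1, -34, 14]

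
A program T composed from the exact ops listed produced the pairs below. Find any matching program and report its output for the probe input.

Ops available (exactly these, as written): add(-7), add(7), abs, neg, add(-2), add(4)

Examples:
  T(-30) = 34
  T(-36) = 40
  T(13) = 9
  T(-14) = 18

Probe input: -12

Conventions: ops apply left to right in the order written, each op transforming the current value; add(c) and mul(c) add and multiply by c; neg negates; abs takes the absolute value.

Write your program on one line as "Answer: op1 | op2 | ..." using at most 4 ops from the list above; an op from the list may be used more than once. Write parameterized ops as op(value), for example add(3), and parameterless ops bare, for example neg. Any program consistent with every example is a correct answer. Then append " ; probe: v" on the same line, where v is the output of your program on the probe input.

neg | add(4) | abs ; probe: 16

Check, running the answer program on each example:
  -30 -> 30 -> 34 -> 34
  -36 -> 36 -> 40 -> 40
  13 -> -13 -> -9 -> 9
  -14 -> 14 -> 18 -> 18
  probe: -12 -> 12 -> 16 -> 16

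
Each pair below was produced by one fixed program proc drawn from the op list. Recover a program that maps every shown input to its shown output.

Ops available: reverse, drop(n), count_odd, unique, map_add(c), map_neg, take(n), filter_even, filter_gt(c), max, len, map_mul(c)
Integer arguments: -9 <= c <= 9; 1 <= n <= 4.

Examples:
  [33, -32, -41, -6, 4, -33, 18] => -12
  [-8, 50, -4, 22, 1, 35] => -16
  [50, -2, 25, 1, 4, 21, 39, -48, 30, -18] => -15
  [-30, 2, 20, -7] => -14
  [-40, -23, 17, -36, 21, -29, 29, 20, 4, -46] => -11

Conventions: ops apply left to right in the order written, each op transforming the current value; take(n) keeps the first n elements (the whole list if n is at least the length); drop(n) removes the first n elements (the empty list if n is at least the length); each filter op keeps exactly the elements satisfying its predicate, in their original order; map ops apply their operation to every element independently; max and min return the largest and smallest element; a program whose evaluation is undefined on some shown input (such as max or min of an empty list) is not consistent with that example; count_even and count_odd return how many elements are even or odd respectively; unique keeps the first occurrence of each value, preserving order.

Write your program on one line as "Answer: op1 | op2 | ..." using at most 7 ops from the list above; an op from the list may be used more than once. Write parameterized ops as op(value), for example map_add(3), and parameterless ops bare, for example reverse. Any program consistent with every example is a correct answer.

filter_gt(4) | map_neg | reverse | map_add(3) | map_add(3) | max

Check, running the answer program on each example:
  [33, -32, -41, -6, 4, -33, 18] -> [33, 18] -> [-33, -18] -> [-18, -33] -> [-15, -30] -> [-12, -27] -> -12
  [-8, 50, -4, 22, 1, 35] -> [50, 22, 35] -> [-50, -22, -35] -> [-35, -22, -50] -> [-32, -19, -47] -> [-29, -16, -44] -> -16
  [50, -2, 25, 1, 4, 21, 39, -48, 30, -18] -> [50, 25, 21, 39, 30] -> [-50, -25, -21, -39, -30] -> [-30, -39, -21, -25, -50] -> [-27, -36, -18, -22, -47] -> [-24, -33, -15, -19, -44] -> -15
  [-30, 2, 20, -7] -> [20] -> [-20] -> [-20] -> [-17] -> [-14] -> -14
  [-40, -23, 17, -36, 21, -29, 29, 20, 4, -46] -> [17, 21, 29, 20] -> [-17, -21, -29, -20] -> [-20, -29, -21, -17] -> [-17, -26, -18, -14] -> [-14, -23, -15, -11] -> -11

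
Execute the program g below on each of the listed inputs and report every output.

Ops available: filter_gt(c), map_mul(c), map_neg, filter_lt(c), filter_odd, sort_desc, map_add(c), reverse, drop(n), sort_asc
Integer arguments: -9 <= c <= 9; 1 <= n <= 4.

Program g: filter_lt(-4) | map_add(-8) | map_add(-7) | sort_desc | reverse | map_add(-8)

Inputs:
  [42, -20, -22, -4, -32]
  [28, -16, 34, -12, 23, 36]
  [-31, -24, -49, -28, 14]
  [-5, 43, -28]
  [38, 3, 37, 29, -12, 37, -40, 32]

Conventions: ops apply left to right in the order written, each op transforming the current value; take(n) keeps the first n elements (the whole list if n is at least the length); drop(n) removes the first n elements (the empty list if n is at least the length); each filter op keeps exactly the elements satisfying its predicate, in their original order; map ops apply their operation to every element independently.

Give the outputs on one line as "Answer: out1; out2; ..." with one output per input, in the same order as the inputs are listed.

[-55, -45, -43]; [-39, -35]; [-72, -54, -51, -47]; [-51, -28]; [-63, -35]

Execution, op by op:
  [42, -20, -22, -4, -32] -> [-20, -22, -32] -> [-28, -30, -40] -> [-35, -37, -47] -> [-35, -37, -47] -> [-47, -37, -35] -> [-55, -45, -43]
  [28, -16, 34, -12, 23, 36] -> [-16, -12] -> [-24, -20] -> [-31, -27] -> [-27, -31] -> [-31, -27] -> [-39, -35]
  [-31, -24, -49, -28, 14] -> [-31, -24, -49, -28] -> [-39, -32, -57, -36] -> [-46, -39, -64, -43] -> [-39, -43, -46, -64] -> [-64, -46, -43, -39] -> [-72, -54, -51, -47]
  [-5, 43, -28] -> [-5, -28] -> [-13, -36] -> [-20, -43] -> [-20, -43] -> [-43, -20] -> [-51, -28]
  [38, 3, 37, 29, -12, 37, -40, 32] -> [-12, -40] -> [-20, -48] -> [-27, -55] -> [-27, -55] -> [-55, -27] -> [-63, -35]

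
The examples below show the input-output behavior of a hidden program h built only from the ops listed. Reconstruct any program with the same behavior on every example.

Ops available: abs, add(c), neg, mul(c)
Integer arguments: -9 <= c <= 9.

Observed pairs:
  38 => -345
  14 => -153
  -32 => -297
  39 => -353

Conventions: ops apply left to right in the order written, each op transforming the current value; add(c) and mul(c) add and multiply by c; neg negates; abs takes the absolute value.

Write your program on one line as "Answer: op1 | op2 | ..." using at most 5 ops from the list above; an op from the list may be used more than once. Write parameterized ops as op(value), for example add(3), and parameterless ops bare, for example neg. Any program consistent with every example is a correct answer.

abs | add(5) | mul(-8) | add(-1)

Check, running the answer program on each example:
  38 -> 38 -> 43 -> -344 -> -345
  14 -> 14 -> 19 -> -152 -> -153
  -32 -> 32 -> 37 -> -296 -> -297
  39 -> 39 -> 44 -> -352 -> -353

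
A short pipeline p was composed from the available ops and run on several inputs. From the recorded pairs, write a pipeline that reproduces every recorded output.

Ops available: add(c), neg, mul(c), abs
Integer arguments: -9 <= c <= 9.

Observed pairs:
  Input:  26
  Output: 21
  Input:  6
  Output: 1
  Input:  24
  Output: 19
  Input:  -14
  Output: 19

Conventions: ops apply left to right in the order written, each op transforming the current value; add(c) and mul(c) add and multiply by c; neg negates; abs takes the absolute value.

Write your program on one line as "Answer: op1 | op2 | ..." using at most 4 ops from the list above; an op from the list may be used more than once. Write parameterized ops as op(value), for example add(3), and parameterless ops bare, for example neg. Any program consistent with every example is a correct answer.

add(9) | add(-7) | add(-7) | abs

Check, running the answer program on each example:
  26 -> 35 -> 28 -> 21 -> 21
  6 -> 15 -> 8 -> 1 -> 1
  24 -> 33 -> 26 -> 19 -> 19
  -14 -> -5 -> -12 -> -19 -> 19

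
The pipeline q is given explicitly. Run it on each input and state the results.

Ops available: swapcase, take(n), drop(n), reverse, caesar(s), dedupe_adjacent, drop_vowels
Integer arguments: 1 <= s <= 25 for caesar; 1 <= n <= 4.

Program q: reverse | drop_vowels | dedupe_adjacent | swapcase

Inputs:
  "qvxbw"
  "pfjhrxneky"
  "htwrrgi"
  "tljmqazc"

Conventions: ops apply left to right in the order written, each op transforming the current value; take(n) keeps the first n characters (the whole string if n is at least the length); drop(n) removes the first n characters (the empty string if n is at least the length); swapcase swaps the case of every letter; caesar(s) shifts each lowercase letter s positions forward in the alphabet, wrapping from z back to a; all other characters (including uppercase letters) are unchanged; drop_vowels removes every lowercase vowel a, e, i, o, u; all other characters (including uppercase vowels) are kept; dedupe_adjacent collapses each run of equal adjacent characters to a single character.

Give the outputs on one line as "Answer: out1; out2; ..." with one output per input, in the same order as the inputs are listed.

"WBXVQ"; "YKNXRHJFP"; "GRWTH"; "CZQMJLT"

Execution, op by op:
  "qvxbw" -> "wbxvq" -> "wbxvq" -> "wbxvq" -> "WBXVQ"
  "pfjhrxneky" -> "ykenxrhjfp" -> "yknxrhjfp" -> "yknxrhjfp" -> "YKNXRHJFP"
  "htwrrgi" -> "igrrwth" -> "grrwth" -> "grwth" -> "GRWTH"
  "tljmqazc" -> "czaqmjlt" -> "czqmjlt" -> "czqmjlt" -> "CZQMJLT"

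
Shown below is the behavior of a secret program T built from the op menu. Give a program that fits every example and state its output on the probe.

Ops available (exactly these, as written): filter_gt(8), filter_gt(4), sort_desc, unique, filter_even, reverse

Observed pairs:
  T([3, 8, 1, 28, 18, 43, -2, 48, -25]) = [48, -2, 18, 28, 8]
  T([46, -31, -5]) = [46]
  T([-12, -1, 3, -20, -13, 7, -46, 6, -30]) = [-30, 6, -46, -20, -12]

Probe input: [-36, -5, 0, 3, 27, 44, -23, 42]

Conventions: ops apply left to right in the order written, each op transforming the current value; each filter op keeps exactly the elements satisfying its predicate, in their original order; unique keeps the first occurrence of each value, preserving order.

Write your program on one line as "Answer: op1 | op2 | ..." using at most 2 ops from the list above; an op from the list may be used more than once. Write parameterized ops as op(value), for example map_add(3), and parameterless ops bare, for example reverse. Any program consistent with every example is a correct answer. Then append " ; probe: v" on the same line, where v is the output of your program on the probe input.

filter_even | reverse ; probe: [42, 44, 0, -36]

Check, running the answer program on each example:
  [3, 8, 1, 28, 18, 43, -2, 48, -25] -> [8, 28, 18, -2, 48] -> [48, -2, 18, 28, 8]
  [46, -31, -5] -> [46] -> [46]
  [-12, -1, 3, -20, -13, 7, -46, 6, -30] -> [-12, -20, -46, 6, -30] -> [-30, 6, -46, -20, -12]
  probe: [-36, -5, 0, 3, 27, 44, -23, 42] -> [-36, 0, 44, 42] -> [42, 44, 0, -36]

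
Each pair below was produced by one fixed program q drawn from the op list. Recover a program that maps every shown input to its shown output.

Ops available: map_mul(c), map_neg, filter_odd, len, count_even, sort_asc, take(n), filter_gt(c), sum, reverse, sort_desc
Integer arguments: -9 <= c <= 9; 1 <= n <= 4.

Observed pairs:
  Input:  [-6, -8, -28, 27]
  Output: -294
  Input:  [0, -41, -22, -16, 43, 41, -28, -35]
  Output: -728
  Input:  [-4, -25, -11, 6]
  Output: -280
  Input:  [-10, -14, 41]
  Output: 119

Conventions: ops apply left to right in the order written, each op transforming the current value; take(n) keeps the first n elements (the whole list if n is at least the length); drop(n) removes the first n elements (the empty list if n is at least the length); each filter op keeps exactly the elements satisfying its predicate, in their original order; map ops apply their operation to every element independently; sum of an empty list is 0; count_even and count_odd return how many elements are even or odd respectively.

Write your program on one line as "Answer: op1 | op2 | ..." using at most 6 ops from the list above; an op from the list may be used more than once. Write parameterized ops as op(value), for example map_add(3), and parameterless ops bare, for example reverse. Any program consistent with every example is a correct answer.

sort_asc | map_mul(-7) | take(3) | sort_asc | map_neg | sum

Check, running the answer program on each example:
  [-6, -8, -28, 27] -> [-28, -8, -6, 27] -> [196, 56, 42, -189] -> [196, 56, 42] -> [42, 56, 196] -> [-42, -56, -196] -> -294
  [0, -41, -22, -16, 43, 41, -28, -35] -> [-41, -35, -28, -22, -16, 0, 41, 43] -> [287, 245, 196, 154, 112, 0, -287, -301] -> [287, 245, 196] -> [196, 245, 287] -> [-196, -245, -287] -> -728
  [-4, -25, -11, 6] -> [-25, -11, -4, 6] -> [175, 77, 28, -42] -> [175, 77, 28] -> [28, 77, 175] -> [-28, -77, -175] -> -280
  [-10, -14, 41] -> [-14, -10, 41] -> [98, 70, -287] -> [98, 70, -287] -> [-287, 70, 98] -> [287, -70, -98] -> 119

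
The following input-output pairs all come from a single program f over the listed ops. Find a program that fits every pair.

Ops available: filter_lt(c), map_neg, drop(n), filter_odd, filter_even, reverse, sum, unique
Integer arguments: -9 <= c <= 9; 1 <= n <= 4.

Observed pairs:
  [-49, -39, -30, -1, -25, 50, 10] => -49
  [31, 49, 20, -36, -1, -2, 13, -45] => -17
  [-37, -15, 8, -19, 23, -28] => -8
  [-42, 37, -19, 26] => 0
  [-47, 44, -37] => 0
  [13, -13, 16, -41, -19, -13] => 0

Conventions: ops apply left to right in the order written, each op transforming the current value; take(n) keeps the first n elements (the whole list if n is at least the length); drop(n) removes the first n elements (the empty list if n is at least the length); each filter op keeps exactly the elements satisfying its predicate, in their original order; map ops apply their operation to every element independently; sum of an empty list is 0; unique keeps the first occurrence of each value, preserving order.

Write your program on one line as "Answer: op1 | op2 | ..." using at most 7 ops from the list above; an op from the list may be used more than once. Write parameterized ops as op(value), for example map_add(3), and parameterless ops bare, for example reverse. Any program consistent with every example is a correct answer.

drop(2) | reverse | map_neg | filter_lt(9) | drop(1) | sum

Check, running the answer program on each example:
  [-49, -39, -30, -1, -25, 50, 10] -> [-30, -1, -25, 50, 10] -> [10, 50, -25, -1, -30] -> [-10, -50, 25, 1, 30] -> [-10, -50, 1] -> [-50, 1] -> -49
  [31, 49, 20, -36, -1, -2, 13, -45] -> [20, -36, -1, -2, 13, -45] -> [-45, 13, -2, -1, -36, 20] -> [45, -13, 2, 1, 36, -20] -> [-13, 2, 1, -20] -> [2, 1, -20] -> -17
  [-37, -15, 8, -19, 23, -28] -> [8, -19, 23, -28] -> [-28, 23, -19, 8] -> [28, -23, 19, -8] -> [-23, -8] -> [-8] -> -8
  [-42, 37, -19, 26] -> [-19, 26] -> [26, -19] -> [-26, 19] -> [-26] -> [] -> 0
  [-47, 44, -37] -> [-37] -> [-37] -> [37] -> [] -> [] -> 0
  [13, -13, 16, -41, -19, -13] -> [16, -41, -19, -13] -> [-13, -19, -41, 16] -> [13, 19, 41, -16] -> [-16] -> [] -> 0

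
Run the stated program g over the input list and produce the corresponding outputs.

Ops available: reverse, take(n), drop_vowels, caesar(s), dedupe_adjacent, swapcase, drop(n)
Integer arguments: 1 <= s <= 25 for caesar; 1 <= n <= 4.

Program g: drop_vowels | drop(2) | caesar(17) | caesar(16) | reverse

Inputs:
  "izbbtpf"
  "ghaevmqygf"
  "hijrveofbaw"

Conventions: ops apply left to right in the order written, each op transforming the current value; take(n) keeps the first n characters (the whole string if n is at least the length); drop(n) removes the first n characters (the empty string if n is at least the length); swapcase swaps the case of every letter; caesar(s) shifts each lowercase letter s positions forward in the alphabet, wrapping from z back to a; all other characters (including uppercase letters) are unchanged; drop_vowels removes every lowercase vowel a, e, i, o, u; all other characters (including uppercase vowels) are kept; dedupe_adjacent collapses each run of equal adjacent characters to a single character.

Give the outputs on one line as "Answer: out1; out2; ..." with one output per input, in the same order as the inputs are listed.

"mwai"; "mnfxtc"; "dimcy"

Execution, op by op:
  "izbbtpf" -> "zbbtpf" -> "btpf" -> "skgw" -> "iawm" -> "mwai"
  "ghaevmqygf" -> "ghvmqygf" -> "vmqygf" -> "mdhpxw" -> "ctxfnm" -> "mnfxtc"
  "hijrveofbaw" -> "hjrvfbw" -> "rvfbw" -> "imwsn" -> "ycmid" -> "dimcy"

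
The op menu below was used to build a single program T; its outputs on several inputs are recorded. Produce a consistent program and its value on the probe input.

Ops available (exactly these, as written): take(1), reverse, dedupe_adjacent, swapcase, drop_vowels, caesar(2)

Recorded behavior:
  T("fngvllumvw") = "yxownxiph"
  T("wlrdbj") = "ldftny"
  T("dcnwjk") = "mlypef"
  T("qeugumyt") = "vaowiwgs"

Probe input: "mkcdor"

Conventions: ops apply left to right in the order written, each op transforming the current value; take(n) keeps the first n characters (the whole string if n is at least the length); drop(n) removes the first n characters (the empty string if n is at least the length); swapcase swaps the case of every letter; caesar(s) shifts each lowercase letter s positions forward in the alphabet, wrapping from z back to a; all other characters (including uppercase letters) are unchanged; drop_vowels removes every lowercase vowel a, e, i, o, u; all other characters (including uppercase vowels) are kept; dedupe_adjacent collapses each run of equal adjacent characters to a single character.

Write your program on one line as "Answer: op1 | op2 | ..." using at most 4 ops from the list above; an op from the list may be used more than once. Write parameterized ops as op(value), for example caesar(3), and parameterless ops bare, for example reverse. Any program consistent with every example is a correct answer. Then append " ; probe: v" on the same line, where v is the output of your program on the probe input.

caesar(2) | reverse | dedupe_adjacent ; probe: "tqfemo"

Check, running the answer program on each example:
  "fngvllumvw" -> "hpixnnwoxy" -> "yxownnxiph" -> "yxownxiph"
  "wlrdbj" -> "yntfdl" -> "ldftny" -> "ldftny"
  "dcnwjk" -> "fepylm" -> "mlypef" -> "mlypef"
  "qeugumyt" -> "sgwiwoav" -> "vaowiwgs" -> "vaowiwgs"
  probe: "mkcdor" -> "omefqt" -> "tqfemo" -> "tqfemo"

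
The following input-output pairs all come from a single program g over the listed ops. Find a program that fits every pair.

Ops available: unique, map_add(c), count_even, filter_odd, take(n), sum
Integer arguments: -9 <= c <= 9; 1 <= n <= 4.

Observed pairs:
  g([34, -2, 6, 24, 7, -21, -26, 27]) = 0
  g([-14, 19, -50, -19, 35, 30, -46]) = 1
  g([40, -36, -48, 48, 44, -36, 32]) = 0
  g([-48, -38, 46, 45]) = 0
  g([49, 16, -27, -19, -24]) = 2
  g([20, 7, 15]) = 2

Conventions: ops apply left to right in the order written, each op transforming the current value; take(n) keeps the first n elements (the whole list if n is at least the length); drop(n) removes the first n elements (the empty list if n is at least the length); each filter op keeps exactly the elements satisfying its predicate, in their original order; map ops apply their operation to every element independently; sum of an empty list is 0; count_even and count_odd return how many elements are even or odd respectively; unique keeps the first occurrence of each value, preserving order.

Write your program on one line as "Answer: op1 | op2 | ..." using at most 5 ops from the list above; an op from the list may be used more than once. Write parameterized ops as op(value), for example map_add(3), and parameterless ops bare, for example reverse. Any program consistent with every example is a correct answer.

unique | map_add(9) | take(3) | count_even

Check, running the answer program on each example:
  [34, -2, 6, 24, 7, -21, -26, 27] -> [34, -2, 6, 24, 7, -21, -26, 27] -> [43, 7, 15, 33, 16, -12, -17, 36] -> [43, 7, 15] -> 0
  [-14, 19, -50, -19, 35, 30, -46] -> [-14, 19, -50, -19, 35, 30, -46] -> [-5, 28, -41, -10, 44, 39, -37] -> [-5, 28, -41] -> 1
  [40, -36, -48, 48, 44, -36, 32] -> [40, -36, -48, 48, 44, 32] -> [49, -27, -39, 57, 53, 41] -> [49, -27, -39] -> 0
  [-48, -38, 46, 45] -> [-48, -38, 46, 45] -> [-39, -29, 55, 54] -> [-39, -29, 55] -> 0
  [49, 16, -27, -19, -24] -> [49, 16, -27, -19, -24] -> [58, 25, -18, -10, -15] -> [58, 25, -18] -> 2
  [20, 7, 15] -> [20, 7, 15] -> [29, 16, 24] -> [29, 16, 24] -> 2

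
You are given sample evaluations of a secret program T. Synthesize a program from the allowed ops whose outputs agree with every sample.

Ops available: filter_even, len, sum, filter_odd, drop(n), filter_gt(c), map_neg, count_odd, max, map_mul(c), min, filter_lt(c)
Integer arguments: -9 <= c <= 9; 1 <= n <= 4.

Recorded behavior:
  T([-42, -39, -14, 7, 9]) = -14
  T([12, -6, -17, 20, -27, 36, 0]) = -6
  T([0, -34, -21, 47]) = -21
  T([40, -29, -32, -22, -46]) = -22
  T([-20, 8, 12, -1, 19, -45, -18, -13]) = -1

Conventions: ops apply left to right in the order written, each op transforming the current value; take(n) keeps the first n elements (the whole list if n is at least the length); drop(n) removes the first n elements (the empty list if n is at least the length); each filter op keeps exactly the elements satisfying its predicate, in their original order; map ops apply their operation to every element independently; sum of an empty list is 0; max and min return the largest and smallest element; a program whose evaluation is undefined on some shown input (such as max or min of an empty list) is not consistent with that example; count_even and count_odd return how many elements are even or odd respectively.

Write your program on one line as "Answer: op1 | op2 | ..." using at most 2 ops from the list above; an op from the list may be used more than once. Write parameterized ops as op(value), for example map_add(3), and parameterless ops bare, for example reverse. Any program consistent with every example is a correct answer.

filter_lt(0) | max

Check, running the answer program on each example:
  [-42, -39, -14, 7, 9] -> [-42, -39, -14] -> -14
  [12, -6, -17, 20, -27, 36, 0] -> [-6, -17, -27] -> -6
  [0, -34, -21, 47] -> [-34, -21] -> -21
  [40, -29, -32, -22, -46] -> [-29, -32, -22, -46] -> -22
  [-20, 8, 12, -1, 19, -45, -18, -13] -> [-20, -1, -45, -18, -13] -> -1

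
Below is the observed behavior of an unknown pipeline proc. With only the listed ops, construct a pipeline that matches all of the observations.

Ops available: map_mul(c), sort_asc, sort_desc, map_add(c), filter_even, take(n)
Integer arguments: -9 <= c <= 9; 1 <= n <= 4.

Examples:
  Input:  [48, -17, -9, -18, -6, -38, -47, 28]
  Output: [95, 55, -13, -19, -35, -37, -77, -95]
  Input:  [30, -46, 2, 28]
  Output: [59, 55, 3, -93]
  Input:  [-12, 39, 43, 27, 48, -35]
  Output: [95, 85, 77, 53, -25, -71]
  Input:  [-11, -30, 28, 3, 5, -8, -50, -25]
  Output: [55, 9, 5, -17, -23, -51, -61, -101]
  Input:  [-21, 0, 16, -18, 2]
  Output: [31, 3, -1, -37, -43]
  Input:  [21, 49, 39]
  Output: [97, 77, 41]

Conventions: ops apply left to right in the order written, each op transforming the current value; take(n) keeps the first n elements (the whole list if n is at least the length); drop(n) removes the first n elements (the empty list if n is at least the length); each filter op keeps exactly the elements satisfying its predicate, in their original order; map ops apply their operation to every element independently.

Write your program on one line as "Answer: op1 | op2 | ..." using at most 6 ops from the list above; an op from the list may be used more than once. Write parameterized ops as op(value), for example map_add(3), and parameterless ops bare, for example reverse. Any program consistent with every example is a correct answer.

map_add(-2) | sort_asc | map_mul(2) | sort_desc | map_add(3)

Check, running the answer program on each example:
  [48, -17, -9, -18, -6, -38, -47, 28] -> [46, -19, -11, -20, -8, -40, -49, 26] -> [-49, -40, -20, -19, -11, -8, 26, 46] -> [-98, -80, -40, -38, -22, -16, 52, 92] -> [92, 52, -16, -22, -38, -40, -80, -98] -> [95, 55, -13, -19, -35, -37, -77, -95]
  [30, -46, 2, 28] -> [28, -48, 0, 26] -> [-48, 0, 26, 28] -> [-96, 0, 52, 56] -> [56, 52, 0, -96] -> [59, 55, 3, -93]
  [-12, 39, 43, 27, 48, -35] -> [-14, 37, 41, 25, 46, -37] -> [-37, -14, 25, 37, 41, 46] -> [-74, -28, 50, 74, 82, 92] -> [92, 82, 74, 50, -28, -74] -> [95, 85, 77, 53, -25, -71]
  [-11, -30, 28, 3, 5, -8, -50, -25] -> [-13, -32, 26, 1, 3, -10, -52, -27] -> [-52, -32, -27, -13, -10, 1, 3, 26] -> [-104, -64, -54, -26, -20, 2, 6, 52] -> [52, 6, 2, -20, -26, -54, -64, -104] -> [55, 9, 5, -17, -23, -51, -61, -101]
  [-21, 0, 16, -18, 2] -> [-23, -2, 14, -20, 0] -> [-23, -20, -2, 0, 14] -> [-46, -40, -4, 0, 28] -> [28, 0, -4, -40, -46] -> [31, 3, -1, -37, -43]
  [21, 49, 39] -> [19, 47, 37] -> [19, 37, 47] -> [38, 74, 94] -> [94, 74, 38] -> [97, 77, 41]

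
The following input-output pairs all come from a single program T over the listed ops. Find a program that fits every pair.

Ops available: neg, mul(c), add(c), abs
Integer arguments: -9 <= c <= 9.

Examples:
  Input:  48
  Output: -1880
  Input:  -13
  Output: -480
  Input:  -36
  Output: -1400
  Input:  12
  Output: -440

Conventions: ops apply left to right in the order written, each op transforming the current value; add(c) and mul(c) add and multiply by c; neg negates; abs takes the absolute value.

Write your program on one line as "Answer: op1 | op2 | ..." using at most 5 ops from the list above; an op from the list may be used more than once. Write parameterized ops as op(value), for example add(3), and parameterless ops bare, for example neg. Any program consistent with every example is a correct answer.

abs | mul(-5) | add(5) | abs | mul(-8)

Check, running the answer program on each example:
  48 -> 48 -> -240 -> -235 -> 235 -> -1880
  -13 -> 13 -> -65 -> -60 -> 60 -> -480
  -36 -> 36 -> -180 -> -175 -> 175 -> -1400
  12 -> 12 -> -60 -> -55 -> 55 -> -440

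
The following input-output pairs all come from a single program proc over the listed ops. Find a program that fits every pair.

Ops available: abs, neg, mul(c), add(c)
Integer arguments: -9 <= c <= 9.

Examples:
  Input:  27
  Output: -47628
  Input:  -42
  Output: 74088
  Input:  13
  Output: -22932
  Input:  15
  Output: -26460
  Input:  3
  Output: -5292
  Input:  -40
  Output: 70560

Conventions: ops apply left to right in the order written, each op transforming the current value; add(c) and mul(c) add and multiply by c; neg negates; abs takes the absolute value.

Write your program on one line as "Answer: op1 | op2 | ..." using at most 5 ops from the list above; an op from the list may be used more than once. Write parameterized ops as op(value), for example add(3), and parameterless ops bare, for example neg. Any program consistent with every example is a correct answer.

mul(-9) | mul(-4) | mul(-7) | mul(7)

Check, running the answer program on each example:
  27 -> -243 -> 972 -> -6804 -> -47628
  -42 -> 378 -> -1512 -> 10584 -> 74088
  13 -> -117 -> 468 -> -3276 -> -22932
  15 -> -135 -> 540 -> -3780 -> -26460
  3 -> -27 -> 108 -> -756 -> -5292
  -40 -> 360 -> -1440 -> 10080 -> 70560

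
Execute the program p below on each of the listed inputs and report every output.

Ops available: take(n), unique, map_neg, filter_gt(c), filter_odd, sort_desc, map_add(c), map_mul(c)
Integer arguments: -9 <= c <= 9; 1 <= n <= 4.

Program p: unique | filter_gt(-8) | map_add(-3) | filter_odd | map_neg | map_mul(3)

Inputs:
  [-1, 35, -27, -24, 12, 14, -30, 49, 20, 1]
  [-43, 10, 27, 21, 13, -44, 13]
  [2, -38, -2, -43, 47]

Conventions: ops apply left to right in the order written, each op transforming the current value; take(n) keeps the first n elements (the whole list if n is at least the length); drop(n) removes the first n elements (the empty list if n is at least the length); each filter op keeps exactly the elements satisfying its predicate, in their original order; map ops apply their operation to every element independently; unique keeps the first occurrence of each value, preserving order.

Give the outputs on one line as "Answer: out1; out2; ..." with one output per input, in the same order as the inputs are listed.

Execution, op by op:
  [-1, 35, -27, -24, 12, 14, -30, 49, 20, 1] -> [-1, 35, -27, -24, 12, 14, -30, 49, 20, 1] -> [-1, 35, 12, 14, 49, 20, 1] -> [-4, 32, 9, 11, 46, 17, -2] -> [9, 11, 17] -> [-9, -11, -17] -> [-27, -33, -51]
  [-43, 10, 27, 21, 13, -44, 13] -> [-43, 10, 27, 21, 13, -44] -> [10, 27, 21, 13] -> [7, 24, 18, 10] -> [7] -> [-7] -> [-21]
  [2, -38, -2, -43, 47] -> [2, -38, -2, -43, 47] -> [2, -2, 47] -> [-1, -5, 44] -> [-1, -5] -> [1, 5] -> [3, 15]

[-27, -33, -51]; [-21]; [3, 15]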